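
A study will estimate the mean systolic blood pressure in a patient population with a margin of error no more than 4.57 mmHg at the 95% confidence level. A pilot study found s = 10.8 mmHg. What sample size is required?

For a mean, the margin of error is E = z·σ/√n, so n = (zσ/E)².
At 95% confidence, z = 1.960.
n = (1.960 × 10.8 / 4.57)² = 21.45
Round up: n = 22.

n = 22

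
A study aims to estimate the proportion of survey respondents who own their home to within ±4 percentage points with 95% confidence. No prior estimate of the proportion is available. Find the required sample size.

For a proportion with margin E = 0.04 at 95% confidence, z = 1.960.
With no prior estimate, use p = 0.5, which maximizes p(1−p) at 0.25.
n = 0.25 × (z/E)² = 0.25 × (1.960/0.04)² = 600.25
Round up: n = 601.

601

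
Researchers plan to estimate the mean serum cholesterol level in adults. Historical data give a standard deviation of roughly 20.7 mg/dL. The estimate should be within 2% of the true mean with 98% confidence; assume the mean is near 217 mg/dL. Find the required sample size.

124

For a mean, the margin of error is E = z·σ/√n, so n = (zσ/E)².
At 98% confidence, z = 2.326.
E = 2% of 217 = 4.34 mg/dL.
n = (2.326 × 20.7 / 4.34)² = 123.08
Round up: n = 124.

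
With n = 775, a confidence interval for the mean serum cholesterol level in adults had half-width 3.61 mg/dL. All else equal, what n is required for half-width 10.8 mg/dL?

Margin of error scales as 1/√n, so n₂ = n₁·(E₁/E₂)².
n₂ = 775 × (3.61/10.8)² = 775 × 0.1117 = 86.57
Round up: n₂ = 87.

n = 87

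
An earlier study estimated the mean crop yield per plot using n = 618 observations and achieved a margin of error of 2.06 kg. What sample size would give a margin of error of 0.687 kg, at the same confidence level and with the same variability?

Margin of error scales as 1/√n, so n₂ = n₁·(E₁/E₂)².
n₂ = 618 × (2.06/0.687)² = 618 × 8.991 = 5556.44
Round up: n₂ = 5557.

5557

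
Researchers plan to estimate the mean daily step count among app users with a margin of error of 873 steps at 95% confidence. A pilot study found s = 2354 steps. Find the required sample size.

28

For a mean, the margin of error is E = z·σ/√n, so n = (zσ/E)².
At 95% confidence, z = 1.960.
n = (1.960 × 2354 / 873)² = 27.93
Round up: n = 28.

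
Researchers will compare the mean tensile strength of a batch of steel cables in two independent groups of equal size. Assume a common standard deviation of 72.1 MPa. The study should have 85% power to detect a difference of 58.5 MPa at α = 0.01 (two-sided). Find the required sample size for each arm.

40 per group

For two equal groups, n per group = 2·((z_{α/2} + z_β)·σ/δ)².
z_{α/2} = 2.576; z_β = 1.036 (power 85%).
n = 2 × (3.612 × 72.1 / 58.5)² = 2 × 19.82 = 39.64
Round up: n = 40 per group.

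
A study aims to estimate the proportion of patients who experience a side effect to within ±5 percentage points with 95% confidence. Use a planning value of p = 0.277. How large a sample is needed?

308

For a proportion with margin E = 0.05 at 95% confidence, z = 1.960.
n = p̂(1−p̂)(z/E)² = 0.277 × 0.723 × (1.960/0.05)² = 307.74
Round up: n = 308.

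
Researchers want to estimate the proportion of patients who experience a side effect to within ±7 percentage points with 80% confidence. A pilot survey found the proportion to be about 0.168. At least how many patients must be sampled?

47

For a proportion with margin E = 0.07 at 80% confidence, z = 1.282.
n = p̂(1−p̂)(z/E)² = 0.168 × 0.832 × (1.282/0.07)² = 46.88
Round up: n = 47.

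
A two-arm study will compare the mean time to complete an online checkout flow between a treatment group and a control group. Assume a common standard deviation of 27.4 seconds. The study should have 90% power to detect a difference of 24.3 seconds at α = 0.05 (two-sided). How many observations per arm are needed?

For two equal groups, n per group = 2·((z_{α/2} + z_β)·σ/δ)².
z_{α/2} = 1.960; z_β = 1.282 (power 90%).
n = 2 × (3.242 × 27.4 / 24.3)² = 2 × 13.36 = 26.72
Round up: n = 27 per group.

27 per group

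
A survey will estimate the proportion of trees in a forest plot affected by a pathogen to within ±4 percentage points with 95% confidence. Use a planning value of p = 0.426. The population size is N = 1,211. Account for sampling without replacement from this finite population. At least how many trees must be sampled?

For a proportion with margin E = 0.04 at 95% confidence, z = 1.960.
n = p̂(1−p̂)(z/E)² = 0.426 × 0.574 × (1.960/0.04)² = 587.10 — call this n₀.
Finite-population correction with N = 1,211: n = n₀ / (1 + (n₀−1)/N) = 587.10 / 1.484 = 395.62
Round up: n = 396.

n = 396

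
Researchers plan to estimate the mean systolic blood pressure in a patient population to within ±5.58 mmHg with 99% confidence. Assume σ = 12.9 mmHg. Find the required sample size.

36

For a mean, the margin of error is E = z·σ/√n, so n = (zσ/E)².
At 99% confidence, z = 2.576.
n = (2.576 × 12.9 / 5.58)² = 35.47
Round up: n = 36.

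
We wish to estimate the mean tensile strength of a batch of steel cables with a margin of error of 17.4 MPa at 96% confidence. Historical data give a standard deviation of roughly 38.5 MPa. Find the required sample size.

For a mean, the margin of error is E = z·σ/√n, so n = (zσ/E)².
At 96% confidence, z = 2.054.
n = (2.054 × 38.5 / 17.4)² = 20.65
Round up: n = 21.

21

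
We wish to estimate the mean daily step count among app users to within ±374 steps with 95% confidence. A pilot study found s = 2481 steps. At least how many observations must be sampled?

For a mean, the margin of error is E = z·σ/√n, so n = (zσ/E)².
At 95% confidence, z = 1.960.
n = (1.960 × 2481 / 374)² = 169.05
Round up: n = 170.

170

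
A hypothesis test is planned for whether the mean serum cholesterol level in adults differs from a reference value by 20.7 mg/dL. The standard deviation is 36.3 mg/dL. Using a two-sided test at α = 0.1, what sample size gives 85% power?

For a one-sample z-test, n = ((z_{α/2} + z_β)·σ/δ)².
z_{α/2} = 1.645 (two-sided α = 0.1); z_β = 1.036 (power 85% → β = 0.15).
n = (2.681 × 36.3 / 20.7)² = 22.10
Round up: n = 23.

n = 23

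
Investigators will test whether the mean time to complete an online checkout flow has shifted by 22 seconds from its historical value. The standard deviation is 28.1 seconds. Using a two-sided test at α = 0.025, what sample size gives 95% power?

For a one-sample z-test, n = ((z_{α/2} + z_β)·σ/δ)².
z_{α/2} = 2.241 (two-sided α = 0.025); z_β = 1.645 (power 95% → β = 0.05).
n = (3.886 × 28.1 / 22)² = 24.64
Round up: n = 25.

25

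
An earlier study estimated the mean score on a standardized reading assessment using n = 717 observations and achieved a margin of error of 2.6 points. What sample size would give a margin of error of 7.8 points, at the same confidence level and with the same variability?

Margin of error scales as 1/√n, so n₂ = n₁·(E₁/E₂)².
n₂ = 717 × (2.6/7.8)² = 717 × 0.1111 = 79.66
Round up: n₂ = 80.

80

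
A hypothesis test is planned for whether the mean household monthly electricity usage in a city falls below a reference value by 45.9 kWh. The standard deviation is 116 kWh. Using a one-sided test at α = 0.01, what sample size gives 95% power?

For a one-sample z-test, n = ((z_α + z_β)·σ/δ)².
z_α = 2.326 (one-sided α = 0.01); z_β = 1.645 (power 95% → β = 0.05).
n = (3.971 × 116 / 45.9)² = 100.71
Round up: n = 101.

101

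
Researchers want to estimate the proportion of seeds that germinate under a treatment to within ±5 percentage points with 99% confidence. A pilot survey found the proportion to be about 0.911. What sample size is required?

n = 216

For a proportion with margin E = 0.05 at 99% confidence, z = 2.576.
n = p̂(1−p̂)(z/E)² = 0.911 × 0.089 × (2.576/0.05)² = 215.21
Round up: n = 216.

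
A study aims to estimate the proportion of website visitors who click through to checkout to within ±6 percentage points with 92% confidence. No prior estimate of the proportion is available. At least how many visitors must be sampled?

213

For a proportion with margin E = 0.06 at 92% confidence, z = 1.751.
With no prior estimate, use p = 0.5, which maximizes p(1−p) at 0.25.
n = 0.25 × (z/E)² = 0.25 × (1.751/0.06)² = 212.92
Round up: n = 213.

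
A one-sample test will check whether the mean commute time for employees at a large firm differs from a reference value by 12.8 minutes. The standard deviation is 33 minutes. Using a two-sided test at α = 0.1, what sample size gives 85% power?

For a one-sample z-test, n = ((z_{α/2} + z_β)·σ/δ)².
z_{α/2} = 1.645 (two-sided α = 0.1); z_β = 1.036 (power 85% → β = 0.15).
n = (2.681 × 33 / 12.8)² = 47.78
Round up: n = 48.

48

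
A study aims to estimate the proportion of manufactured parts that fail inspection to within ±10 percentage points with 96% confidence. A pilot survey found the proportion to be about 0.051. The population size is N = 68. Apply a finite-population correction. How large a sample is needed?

16

For a proportion with margin E = 0.1 at 96% confidence, z = 2.054.
n = p̂(1−p̂)(z/E)² = 0.051 × 0.949 × (2.054/0.1)² = 20.42 — call this n₀.
Finite-population correction with N = 68: n = n₀ / (1 + (n₀−1)/N) = 20.42 / 1.286 = 15.88
Round up: n = 16.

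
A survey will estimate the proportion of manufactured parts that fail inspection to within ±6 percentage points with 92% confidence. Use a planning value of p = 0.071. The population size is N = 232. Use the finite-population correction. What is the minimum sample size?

For a proportion with margin E = 0.06 at 92% confidence, z = 1.751.
n = p̂(1−p̂)(z/E)² = 0.071 × 0.929 × (1.751/0.06)² = 56.18 — call this n₀.
Finite-population correction with N = 232: n = n₀ / (1 + (n₀−1)/N) = 56.18 / 1.238 = 45.38
Round up: n = 46.

46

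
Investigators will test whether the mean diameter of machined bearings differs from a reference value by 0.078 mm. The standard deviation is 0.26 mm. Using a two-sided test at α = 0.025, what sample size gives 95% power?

For a one-sample z-test, n = ((z_{α/2} + z_β)·σ/δ)².
z_{α/2} = 2.241 (two-sided α = 0.025); z_β = 1.645 (power 95% → β = 0.05).
n = (3.886 × 0.26 / 0.078)² = 167.79
Round up: n = 168.

168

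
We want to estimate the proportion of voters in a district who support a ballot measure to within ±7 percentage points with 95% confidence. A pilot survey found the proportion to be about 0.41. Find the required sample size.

190

For a proportion with margin E = 0.07 at 95% confidence, z = 1.960.
n = p̂(1−p̂)(z/E)² = 0.41 × 0.59 × (1.960/0.07)² = 189.65
Round up: n = 190.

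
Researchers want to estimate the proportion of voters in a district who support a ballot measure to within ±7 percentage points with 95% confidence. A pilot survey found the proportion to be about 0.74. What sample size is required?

For a proportion with margin E = 0.07 at 95% confidence, z = 1.960.
n = p̂(1−p̂)(z/E)² = 0.74 × 0.26 × (1.960/0.07)² = 150.84
Round up: n = 151.

n = 151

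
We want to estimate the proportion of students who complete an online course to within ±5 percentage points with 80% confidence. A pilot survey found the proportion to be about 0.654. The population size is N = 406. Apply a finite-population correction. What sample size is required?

110

For a proportion with margin E = 0.05 at 80% confidence, z = 1.282.
n = p̂(1−p̂)(z/E)² = 0.654 × 0.346 × (1.282/0.05)² = 148.76 — call this n₀.
Finite-population correction with N = 406: n = n₀ / (1 + (n₀−1)/N) = 148.76 / 1.364 = 109.06
Round up: n = 110.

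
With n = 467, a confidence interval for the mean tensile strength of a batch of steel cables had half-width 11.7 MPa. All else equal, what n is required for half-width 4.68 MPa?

2919

Margin of error scales as 1/√n, so n₂ = n₁·(E₁/E₂)².
n₂ = 467 × (11.7/4.68)² = 467 × 6.25 = 2918.75
Round up: n₂ = 2919.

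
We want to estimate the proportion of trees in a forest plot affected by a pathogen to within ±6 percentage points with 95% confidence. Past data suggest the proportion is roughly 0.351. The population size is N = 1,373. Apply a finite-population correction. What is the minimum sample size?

n = 207

For a proportion with margin E = 0.06 at 95% confidence, z = 1.960.
n = p̂(1−p̂)(z/E)² = 0.351 × 0.649 × (1.960/0.06)² = 243.09 — call this n₀.
Finite-population correction with N = 1,373: n = n₀ / (1 + (n₀−1)/N) = 243.09 / 1.176 = 206.71
Round up: n = 207.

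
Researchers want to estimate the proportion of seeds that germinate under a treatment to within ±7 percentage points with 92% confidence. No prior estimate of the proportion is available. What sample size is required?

157

For a proportion with margin E = 0.07 at 92% confidence, z = 1.751.
With no prior estimate, use p = 0.5, which maximizes p(1−p) at 0.25.
n = 0.25 × (z/E)² = 0.25 × (1.751/0.07)² = 156.43
Round up: n = 157.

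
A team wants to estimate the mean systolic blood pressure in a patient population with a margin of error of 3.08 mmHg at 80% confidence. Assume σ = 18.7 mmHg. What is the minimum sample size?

For a mean, the margin of error is E = z·σ/√n, so n = (zσ/E)².
At 80% confidence, z = 1.282.
n = (1.282 × 18.7 / 3.08)² = 60.58
Round up: n = 61.

61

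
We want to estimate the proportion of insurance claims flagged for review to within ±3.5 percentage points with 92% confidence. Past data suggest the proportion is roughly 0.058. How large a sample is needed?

For a proportion with margin E = 0.035 at 92% confidence, z = 1.751.
n = p̂(1−p̂)(z/E)² = 0.058 × 0.942 × (1.751/0.035)² = 136.75
Round up: n = 137.

137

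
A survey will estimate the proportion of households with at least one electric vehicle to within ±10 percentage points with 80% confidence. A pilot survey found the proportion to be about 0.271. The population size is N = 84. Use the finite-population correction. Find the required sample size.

For a proportion with margin E = 0.1 at 80% confidence, z = 1.282.
n = p̂(1−p̂)(z/E)² = 0.271 × 0.729 × (1.282/0.1)² = 32.47 — call this n₀.
Finite-population correction with N = 84: n = n₀ / (1 + (n₀−1)/N) = 32.47 / 1.375 = 23.61
Round up: n = 24.

n = 24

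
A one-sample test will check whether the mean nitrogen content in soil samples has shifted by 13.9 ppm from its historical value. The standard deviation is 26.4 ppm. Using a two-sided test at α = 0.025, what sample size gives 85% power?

For a one-sample z-test, n = ((z_{α/2} + z_β)·σ/δ)².
z_{α/2} = 2.241 (two-sided α = 0.025); z_β = 1.036 (power 85% → β = 0.15).
n = (3.277 × 26.4 / 13.9)² = 38.74
Round up: n = 39.

39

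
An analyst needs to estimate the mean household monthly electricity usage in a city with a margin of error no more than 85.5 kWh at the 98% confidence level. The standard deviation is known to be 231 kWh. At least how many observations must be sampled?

For a mean, the margin of error is E = z·σ/√n, so n = (zσ/E)².
At 98% confidence, z = 2.326.
n = (2.326 × 231 / 85.5)² = 39.49
Round up: n = 40.

40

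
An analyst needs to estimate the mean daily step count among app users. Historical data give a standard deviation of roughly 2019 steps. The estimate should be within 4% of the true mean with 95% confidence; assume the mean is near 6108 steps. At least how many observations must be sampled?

263

For a mean, the margin of error is E = z·σ/√n, so n = (zσ/E)².
At 95% confidence, z = 1.960.
E = 4% of 6108 = 244.3 steps.
n = (1.960 × 2019 / 244.3)² = 262.34
Round up: n = 263.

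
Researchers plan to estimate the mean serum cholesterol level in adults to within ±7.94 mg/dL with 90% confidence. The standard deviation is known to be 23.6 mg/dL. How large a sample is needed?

24

For a mean, the margin of error is E = z·σ/√n, so n = (zσ/E)².
At 90% confidence, z = 1.645.
n = (1.645 × 23.6 / 7.94)² = 23.91
Round up: n = 24.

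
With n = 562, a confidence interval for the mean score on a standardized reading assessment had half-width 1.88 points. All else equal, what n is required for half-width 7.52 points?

Margin of error scales as 1/√n, so n₂ = n₁·(E₁/E₂)².
n₂ = 562 × (1.88/7.52)² = 562 × 0.0625 = 35.12
Round up: n₂ = 36.

36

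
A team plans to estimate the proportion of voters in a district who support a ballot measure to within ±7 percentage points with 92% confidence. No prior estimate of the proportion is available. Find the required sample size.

157

For a proportion with margin E = 0.07 at 92% confidence, z = 1.751.
With no prior estimate, use p = 0.5, which maximizes p(1−p) at 0.25.
n = 0.25 × (z/E)² = 0.25 × (1.751/0.07)² = 156.43
Round up: n = 157.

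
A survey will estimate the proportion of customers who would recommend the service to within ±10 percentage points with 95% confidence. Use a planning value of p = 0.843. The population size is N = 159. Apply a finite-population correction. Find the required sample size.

n = 39

For a proportion with margin E = 0.1 at 95% confidence, z = 1.960.
n = p̂(1−p̂)(z/E)² = 0.843 × 0.157 × (1.960/0.1)² = 50.84 — call this n₀.
Finite-population correction with N = 159: n = n₀ / (1 + (n₀−1)/N) = 50.84 / 1.313 = 38.72
Round up: n = 39.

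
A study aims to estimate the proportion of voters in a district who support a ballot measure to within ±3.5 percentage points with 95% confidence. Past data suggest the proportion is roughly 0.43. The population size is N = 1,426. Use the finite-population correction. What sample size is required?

n = 500

For a proportion with margin E = 0.035 at 95% confidence, z = 1.960.
n = p̂(1−p̂)(z/E)² = 0.43 × 0.57 × (1.960/0.035)² = 768.63 — call this n₀.
Finite-population correction with N = 1,426: n = n₀ / (1 + (n₀−1)/N) = 768.63 / 1.538 = 499.76
Round up: n = 500.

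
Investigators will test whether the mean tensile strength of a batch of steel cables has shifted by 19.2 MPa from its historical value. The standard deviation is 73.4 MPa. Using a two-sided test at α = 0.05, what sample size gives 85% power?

For a one-sample z-test, n = ((z_{α/2} + z_β)·σ/δ)².
z_{α/2} = 1.960 (two-sided α = 0.05); z_β = 1.036 (power 85% → β = 0.15).
n = (2.996 × 73.4 / 19.2)² = 131.18
Round up: n = 132.

132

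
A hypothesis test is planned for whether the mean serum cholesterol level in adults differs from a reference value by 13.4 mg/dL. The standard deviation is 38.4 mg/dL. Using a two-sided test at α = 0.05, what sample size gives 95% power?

For a one-sample z-test, n = ((z_{α/2} + z_β)·σ/δ)².
z_{α/2} = 1.960 (two-sided α = 0.05); z_β = 1.645 (power 95% → β = 0.05).
n = (3.605 × 38.4 / 13.4)² = 106.72
Round up: n = 107.

107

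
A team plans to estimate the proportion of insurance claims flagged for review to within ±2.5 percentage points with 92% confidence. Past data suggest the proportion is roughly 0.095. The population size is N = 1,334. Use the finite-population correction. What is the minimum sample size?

For a proportion with margin E = 0.025 at 92% confidence, z = 1.751.
n = p̂(1−p̂)(z/E)² = 0.095 × 0.905 × (1.751/0.025)² = 421.76 — call this n₀.
Finite-population correction with N = 1,334: n = n₀ / (1 + (n₀−1)/N) = 421.76 / 1.315 = 320.73
Round up: n = 321.

321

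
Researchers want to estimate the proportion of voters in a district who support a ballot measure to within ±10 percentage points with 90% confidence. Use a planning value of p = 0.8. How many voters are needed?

For a proportion with margin E = 0.1 at 90% confidence, z = 1.645.
n = p̂(1−p̂)(z/E)² = 0.8 × 0.2 × (1.645/0.1)² = 43.30
Round up: n = 44.

44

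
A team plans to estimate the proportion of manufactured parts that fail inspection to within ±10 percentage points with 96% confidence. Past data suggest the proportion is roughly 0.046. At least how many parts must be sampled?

For a proportion with margin E = 0.1 at 96% confidence, z = 2.054.
n = p̂(1−p̂)(z/E)² = 0.046 × 0.954 × (2.054/0.1)² = 18.51
Round up: n = 19.

19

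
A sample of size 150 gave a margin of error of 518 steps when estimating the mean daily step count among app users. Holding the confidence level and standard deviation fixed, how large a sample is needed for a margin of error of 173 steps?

Margin of error scales as 1/√n, so n₂ = n₁·(E₁/E₂)².
n₂ = 150 × (518/173)² = 150 × 8.965 = 1344.75
Round up: n₂ = 1345.

1345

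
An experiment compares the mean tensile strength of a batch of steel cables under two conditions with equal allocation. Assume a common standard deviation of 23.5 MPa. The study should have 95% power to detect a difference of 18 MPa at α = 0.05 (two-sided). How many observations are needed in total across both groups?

90 total

For two equal groups, n per group = 2·((z_{α/2} + z_β)·σ/δ)².
z_{α/2} = 1.960; z_β = 1.645 (power 95%).
n = 2 × (3.605 × 23.5 / 18)² = 2 × 22.15 = 44.30
Round up: n = 45 per group.
Total across both groups: 2 × 45 = 90.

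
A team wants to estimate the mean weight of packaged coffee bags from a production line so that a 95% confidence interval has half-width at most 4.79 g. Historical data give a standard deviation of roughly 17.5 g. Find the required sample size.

n = 52

For a mean, the margin of error is E = z·σ/√n, so n = (zσ/E)².
At 95% confidence, z = 1.960.
n = (1.960 × 17.5 / 4.79)² = 51.28
Round up: n = 52.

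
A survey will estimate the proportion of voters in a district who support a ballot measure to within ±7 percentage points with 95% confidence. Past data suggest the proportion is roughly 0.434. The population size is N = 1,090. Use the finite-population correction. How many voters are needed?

For a proportion with margin E = 0.07 at 95% confidence, z = 1.960.
n = p̂(1−p̂)(z/E)² = 0.434 × 0.566 × (1.960/0.07)² = 192.58 — call this n₀.
Finite-population correction with N = 1,090: n = n₀ / (1 + (n₀−1)/N) = 192.58 / 1.176 = 163.76
Round up: n = 164.

n = 164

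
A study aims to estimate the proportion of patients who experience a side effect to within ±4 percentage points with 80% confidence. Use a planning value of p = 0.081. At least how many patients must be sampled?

n = 77

For a proportion with margin E = 0.04 at 80% confidence, z = 1.282.
n = p̂(1−p̂)(z/E)² = 0.081 × 0.919 × (1.282/0.04)² = 76.46
Round up: n = 77.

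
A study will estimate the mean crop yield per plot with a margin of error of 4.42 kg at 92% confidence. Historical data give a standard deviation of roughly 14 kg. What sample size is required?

31

For a mean, the margin of error is E = z·σ/√n, so n = (zσ/E)².
At 92% confidence, z = 1.751.
n = (1.751 × 14 / 4.42)² = 30.76
Round up: n = 31.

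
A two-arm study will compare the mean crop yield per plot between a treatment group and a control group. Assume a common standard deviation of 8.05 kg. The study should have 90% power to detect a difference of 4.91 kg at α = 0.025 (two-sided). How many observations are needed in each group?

67 per group

For two equal groups, n per group = 2·((z_{α/2} + z_β)·σ/δ)².
z_{α/2} = 2.241; z_β = 1.282 (power 90%).
n = 2 × (3.523 × 8.05 / 4.91)² = 2 × 33.36 = 66.72
Round up: n = 67 per group.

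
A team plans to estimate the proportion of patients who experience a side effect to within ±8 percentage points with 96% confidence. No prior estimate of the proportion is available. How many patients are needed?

For a proportion with margin E = 0.08 at 96% confidence, z = 2.054.
With no prior estimate, use p = 0.5, which maximizes p(1−p) at 0.25.
n = 0.25 × (z/E)² = 0.25 × (2.054/0.08)² = 164.80
Round up: n = 165.

165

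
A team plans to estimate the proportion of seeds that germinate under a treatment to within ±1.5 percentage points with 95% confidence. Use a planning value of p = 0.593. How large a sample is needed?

For a proportion with margin E = 0.015 at 95% confidence, z = 1.960.
n = p̂(1−p̂)(z/E)² = 0.593 × 0.407 × (1.960/0.015)² = 4120.77
Round up: n = 4121.

4121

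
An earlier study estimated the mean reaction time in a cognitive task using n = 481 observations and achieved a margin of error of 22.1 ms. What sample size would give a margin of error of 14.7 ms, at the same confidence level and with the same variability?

Margin of error scales as 1/√n, so n₂ = n₁·(E₁/E₂)².
n₂ = 481 × (22.1/14.7)² = 481 × 2.26 = 1087.06
Round up: n₂ = 1088.

1088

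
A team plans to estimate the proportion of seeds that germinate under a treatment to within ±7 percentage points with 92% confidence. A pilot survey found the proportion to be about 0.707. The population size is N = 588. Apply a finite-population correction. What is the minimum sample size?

For a proportion with margin E = 0.07 at 92% confidence, z = 1.751.
n = p̂(1−p̂)(z/E)² = 0.707 × 0.293 × (1.751/0.07)² = 129.62 — call this n₀.
Finite-population correction with N = 588: n = n₀ / (1 + (n₀−1)/N) = 129.62 / 1.219 = 106.33
Round up: n = 107.

107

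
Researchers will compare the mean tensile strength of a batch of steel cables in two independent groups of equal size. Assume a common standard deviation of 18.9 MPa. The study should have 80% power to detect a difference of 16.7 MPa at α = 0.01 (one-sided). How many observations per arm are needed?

For two equal groups, n per group = 2·((z_α + z_β)·σ/δ)².
z_α = 2.326; z_β = 0.842 (power 80%).
n = 2 × (3.168 × 18.9 / 16.7)² = 2 × 12.85 = 25.70
Round up: n = 26 per group.

26 per group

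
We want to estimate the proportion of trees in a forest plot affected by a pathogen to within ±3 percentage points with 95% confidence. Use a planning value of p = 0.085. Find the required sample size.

For a proportion with margin E = 0.03 at 95% confidence, z = 1.960.
n = p̂(1−p̂)(z/E)² = 0.085 × 0.915 × (1.960/0.03)² = 331.98
Round up: n = 332.

332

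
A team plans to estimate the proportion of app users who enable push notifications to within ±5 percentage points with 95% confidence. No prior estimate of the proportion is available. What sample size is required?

n = 385

For a proportion with margin E = 0.05 at 95% confidence, z = 1.960.
With no prior estimate, use p = 0.5, which maximizes p(1−p) at 0.25.
n = 0.25 × (z/E)² = 0.25 × (1.960/0.05)² = 384.16
Round up: n = 385.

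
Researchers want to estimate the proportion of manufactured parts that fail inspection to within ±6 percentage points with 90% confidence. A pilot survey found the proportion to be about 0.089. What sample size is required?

For a proportion with margin E = 0.06 at 90% confidence, z = 1.645.
n = p̂(1−p̂)(z/E)² = 0.089 × 0.911 × (1.645/0.06)² = 60.94
Round up: n = 61.

61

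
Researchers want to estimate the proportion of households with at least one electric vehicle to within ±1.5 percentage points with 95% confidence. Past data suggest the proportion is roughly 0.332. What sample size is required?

For a proportion with margin E = 0.015 at 95% confidence, z = 1.960.
n = p̂(1−p̂)(z/E)² = 0.332 × 0.668 × (1.960/0.015)² = 3786.55
Round up: n = 3787.

n = 3787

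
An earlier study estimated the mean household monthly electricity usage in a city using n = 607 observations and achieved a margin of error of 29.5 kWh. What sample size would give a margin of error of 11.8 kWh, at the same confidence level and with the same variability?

Margin of error scales as 1/√n, so n₂ = n₁·(E₁/E₂)².
n₂ = 607 × (29.5/11.8)² = 607 × 6.25 = 3793.75
Round up: n₂ = 3794.

3794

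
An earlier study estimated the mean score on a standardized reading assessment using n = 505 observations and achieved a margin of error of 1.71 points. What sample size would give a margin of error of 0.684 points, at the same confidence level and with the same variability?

3157

Margin of error scales as 1/√n, so n₂ = n₁·(E₁/E₂)².
n₂ = 505 × (1.71/0.684)² = 505 × 6.25 = 3156.25
Round up: n₂ = 3157.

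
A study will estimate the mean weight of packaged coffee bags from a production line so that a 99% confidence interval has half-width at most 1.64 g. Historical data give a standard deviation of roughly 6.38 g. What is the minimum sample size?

101

For a mean, the margin of error is E = z·σ/√n, so n = (zσ/E)².
At 99% confidence, z = 2.576.
n = (2.576 × 6.38 / 1.64)² = 100.43
Round up: n = 101.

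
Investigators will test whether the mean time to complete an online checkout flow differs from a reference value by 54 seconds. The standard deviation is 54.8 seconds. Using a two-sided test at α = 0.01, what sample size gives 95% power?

n = 19

For a one-sample z-test, n = ((z_{α/2} + z_β)·σ/δ)².
z_{α/2} = 2.576 (two-sided α = 0.01); z_β = 1.645 (power 95% → β = 0.05).
n = (4.221 × 54.8 / 54)² = 18.35
Round up: n = 19.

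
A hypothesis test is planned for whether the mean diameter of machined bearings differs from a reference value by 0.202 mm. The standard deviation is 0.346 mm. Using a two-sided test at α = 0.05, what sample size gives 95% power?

n = 39

For a one-sample z-test, n = ((z_{α/2} + z_β)·σ/δ)².
z_{α/2} = 1.960 (two-sided α = 0.05); z_β = 1.645 (power 95% → β = 0.05).
n = (3.605 × 0.346 / 0.202)² = 38.13
Round up: n = 39.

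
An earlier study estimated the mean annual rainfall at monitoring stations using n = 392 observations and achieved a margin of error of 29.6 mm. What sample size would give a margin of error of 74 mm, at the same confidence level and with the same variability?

Margin of error scales as 1/√n, so n₂ = n₁·(E₁/E₂)².
n₂ = 392 × (29.6/74)² = 392 × 0.16 = 62.72
Round up: n₂ = 63.

63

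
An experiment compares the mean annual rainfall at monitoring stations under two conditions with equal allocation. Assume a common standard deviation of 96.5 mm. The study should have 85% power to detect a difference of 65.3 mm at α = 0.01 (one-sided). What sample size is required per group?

50 per group

For two equal groups, n per group = 2·((z_α + z_β)·σ/δ)².
z_α = 2.326; z_β = 1.036 (power 85%).
n = 2 × (3.362 × 96.5 / 65.3)² = 2 × 24.68 = 49.36
Round up: n = 50 per group.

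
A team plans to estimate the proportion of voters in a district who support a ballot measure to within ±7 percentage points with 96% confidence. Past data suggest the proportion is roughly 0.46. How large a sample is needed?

For a proportion with margin E = 0.07 at 96% confidence, z = 2.054.
n = p̂(1−p̂)(z/E)² = 0.46 × 0.54 × (2.054/0.07)² = 213.87
Round up: n = 214.

214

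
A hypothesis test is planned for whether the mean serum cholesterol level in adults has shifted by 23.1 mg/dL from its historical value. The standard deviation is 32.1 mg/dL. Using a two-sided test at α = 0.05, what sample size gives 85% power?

For a one-sample z-test, n = ((z_{α/2} + z_β)·σ/δ)².
z_{α/2} = 1.960 (two-sided α = 0.05); z_β = 1.036 (power 85% → β = 0.15).
n = (2.996 × 32.1 / 23.1)² = 17.33
Round up: n = 18.

n = 18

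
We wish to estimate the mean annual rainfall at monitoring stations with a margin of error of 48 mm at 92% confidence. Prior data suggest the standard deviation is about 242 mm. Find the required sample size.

78

For a mean, the margin of error is E = z·σ/√n, so n = (zσ/E)².
At 92% confidence, z = 1.751.
n = (1.751 × 242 / 48)² = 77.93
Round up: n = 78.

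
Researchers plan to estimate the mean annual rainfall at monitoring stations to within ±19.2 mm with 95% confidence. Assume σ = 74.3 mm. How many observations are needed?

58

For a mean, the margin of error is E = z·σ/√n, so n = (zσ/E)².
At 95% confidence, z = 1.960.
n = (1.960 × 74.3 / 19.2)² = 57.53
Round up: n = 58.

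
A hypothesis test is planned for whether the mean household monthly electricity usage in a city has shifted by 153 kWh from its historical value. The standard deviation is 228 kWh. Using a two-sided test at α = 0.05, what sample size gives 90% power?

24

For a one-sample z-test, n = ((z_{α/2} + z_β)·σ/δ)².
z_{α/2} = 1.960 (two-sided α = 0.05); z_β = 1.282 (power 90% → β = 0.1).
n = (3.242 × 228 / 153)² = 23.34
Round up: n = 24.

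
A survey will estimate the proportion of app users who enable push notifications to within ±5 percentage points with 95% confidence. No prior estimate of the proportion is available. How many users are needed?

For a proportion with margin E = 0.05 at 95% confidence, z = 1.960.
With no prior estimate, use p = 0.5, which maximizes p(1−p) at 0.25.
n = 0.25 × (z/E)² = 0.25 × (1.960/0.05)² = 384.16
Round up: n = 385.

n = 385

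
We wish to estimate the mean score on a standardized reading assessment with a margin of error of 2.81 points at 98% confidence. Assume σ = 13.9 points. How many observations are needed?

133

For a mean, the margin of error is E = z·σ/√n, so n = (zσ/E)².
At 98% confidence, z = 2.326.
n = (2.326 × 13.9 / 2.81)² = 132.38
Round up: n = 133.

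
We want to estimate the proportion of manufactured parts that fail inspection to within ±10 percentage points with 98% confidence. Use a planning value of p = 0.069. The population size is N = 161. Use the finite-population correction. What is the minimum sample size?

29

For a proportion with margin E = 0.1 at 98% confidence, z = 2.326.
n = p̂(1−p̂)(z/E)² = 0.069 × 0.931 × (2.326/0.1)² = 34.76 — call this n₀.
Finite-population correction with N = 161: n = n₀ / (1 + (n₀−1)/N) = 34.76 / 1.21 = 28.73
Round up: n = 29.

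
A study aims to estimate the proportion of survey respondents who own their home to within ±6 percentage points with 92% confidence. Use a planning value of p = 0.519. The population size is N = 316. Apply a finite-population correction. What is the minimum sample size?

128

For a proportion with margin E = 0.06 at 92% confidence, z = 1.751.
n = p̂(1−p̂)(z/E)² = 0.519 × 0.481 × (1.751/0.06)² = 212.61 — call this n₀.
Finite-population correction with N = 316: n = n₀ / (1 + (n₀−1)/N) = 212.61 / 1.67 = 127.31
Round up: n = 128.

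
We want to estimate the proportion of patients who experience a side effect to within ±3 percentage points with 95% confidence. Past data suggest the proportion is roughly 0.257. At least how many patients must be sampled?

For a proportion with margin E = 0.03 at 95% confidence, z = 1.960.
n = p̂(1−p̂)(z/E)² = 0.257 × 0.743 × (1.960/0.03)² = 815.06
Round up: n = 816.

816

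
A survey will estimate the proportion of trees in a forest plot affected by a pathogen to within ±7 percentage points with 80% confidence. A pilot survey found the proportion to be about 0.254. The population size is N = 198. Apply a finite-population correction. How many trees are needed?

n = 49

For a proportion with margin E = 0.07 at 80% confidence, z = 1.282.
n = p̂(1−p̂)(z/E)² = 0.254 × 0.746 × (1.282/0.07)² = 63.56 — call this n₀.
Finite-population correction with N = 198: n = n₀ / (1 + (n₀−1)/N) = 63.56 / 1.316 = 48.30
Round up: n = 49.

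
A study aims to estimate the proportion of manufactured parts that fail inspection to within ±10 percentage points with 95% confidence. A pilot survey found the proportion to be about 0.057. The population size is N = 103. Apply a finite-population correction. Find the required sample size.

18

For a proportion with margin E = 0.1 at 95% confidence, z = 1.960.
n = p̂(1−p̂)(z/E)² = 0.057 × 0.943 × (1.960/0.1)² = 20.65 — call this n₀.
Finite-population correction with N = 103: n = n₀ / (1 + (n₀−1)/N) = 20.65 / 1.191 = 17.34
Round up: n = 18.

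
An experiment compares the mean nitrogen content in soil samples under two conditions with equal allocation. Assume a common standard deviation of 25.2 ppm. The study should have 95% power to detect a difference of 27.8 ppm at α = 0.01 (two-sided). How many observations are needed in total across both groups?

60 total

For two equal groups, n per group = 2·((z_{α/2} + z_β)·σ/δ)².
z_{α/2} = 2.576; z_β = 1.645 (power 95%).
n = 2 × (4.221 × 25.2 / 27.8)² = 2 × 14.64 = 29.28
Round up: n = 30 per group.
Total across both groups: 2 × 30 = 60.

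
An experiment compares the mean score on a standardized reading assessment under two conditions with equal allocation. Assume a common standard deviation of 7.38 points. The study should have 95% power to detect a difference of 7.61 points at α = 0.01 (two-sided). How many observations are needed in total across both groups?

68 total

For two equal groups, n per group = 2·((z_{α/2} + z_β)·σ/δ)².
z_{α/2} = 2.576; z_β = 1.645 (power 95%).
n = 2 × (4.221 × 7.38 / 7.61)² = 2 × 16.76 = 33.52
Round up: n = 34 per group.
Total across both groups: 2 × 34 = 68.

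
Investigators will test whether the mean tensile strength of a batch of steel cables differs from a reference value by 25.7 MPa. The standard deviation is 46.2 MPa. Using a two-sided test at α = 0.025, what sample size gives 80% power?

31

For a one-sample z-test, n = ((z_{α/2} + z_β)·σ/δ)².
z_{α/2} = 2.241 (two-sided α = 0.025); z_β = 0.842 (power 80% → β = 0.2).
n = (3.083 × 46.2 / 25.7)² = 30.72
Round up: n = 31.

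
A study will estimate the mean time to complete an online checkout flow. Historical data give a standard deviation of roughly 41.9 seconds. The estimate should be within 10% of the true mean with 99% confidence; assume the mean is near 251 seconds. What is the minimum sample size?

19

For a mean, the margin of error is E = z·σ/√n, so n = (zσ/E)².
At 99% confidence, z = 2.576.
E = 10% of 251 = 25.1 seconds.
n = (2.576 × 41.9 / 25.1)² = 18.49
Round up: n = 19.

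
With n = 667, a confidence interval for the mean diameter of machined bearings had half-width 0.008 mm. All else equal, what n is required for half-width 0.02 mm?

Margin of error scales as 1/√n, so n₂ = n₁·(E₁/E₂)².
n₂ = 667 × (0.008/0.02)² = 667 × 0.16 = 106.72
Round up: n₂ = 107.

n = 107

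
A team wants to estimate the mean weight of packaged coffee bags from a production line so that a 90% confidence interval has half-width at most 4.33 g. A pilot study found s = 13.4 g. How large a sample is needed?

For a mean, the margin of error is E = z·σ/√n, so n = (zσ/E)².
At 90% confidence, z = 1.645.
n = (1.645 × 13.4 / 4.33)² = 25.92
Round up: n = 26.

26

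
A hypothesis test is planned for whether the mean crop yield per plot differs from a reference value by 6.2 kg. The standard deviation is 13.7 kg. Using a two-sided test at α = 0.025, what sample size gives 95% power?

n = 74

For a one-sample z-test, n = ((z_{α/2} + z_β)·σ/δ)².
z_{α/2} = 2.241 (two-sided α = 0.025); z_β = 1.645 (power 95% → β = 0.05).
n = (3.886 × 13.7 / 6.2)² = 73.73
Round up: n = 74.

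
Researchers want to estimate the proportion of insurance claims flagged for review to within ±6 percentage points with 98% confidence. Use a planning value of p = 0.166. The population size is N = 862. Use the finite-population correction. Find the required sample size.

For a proportion with margin E = 0.06 at 98% confidence, z = 2.326.
n = p̂(1−p̂)(z/E)² = 0.166 × 0.834 × (2.326/0.06)² = 208.06 — call this n₀.
Finite-population correction with N = 862: n = n₀ / (1 + (n₀−1)/N) = 208.06 / 1.24 = 167.79
Round up: n = 168.

168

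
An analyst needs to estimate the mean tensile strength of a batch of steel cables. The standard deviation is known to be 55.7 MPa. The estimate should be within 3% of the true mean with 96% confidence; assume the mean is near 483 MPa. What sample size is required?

For a mean, the margin of error is E = z·σ/√n, so n = (zσ/E)².
At 96% confidence, z = 2.054.
E = 3% of 483 = 14.49 MPa.
n = (2.054 × 55.7 / 14.49)² = 62.34
Round up: n = 63.

63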